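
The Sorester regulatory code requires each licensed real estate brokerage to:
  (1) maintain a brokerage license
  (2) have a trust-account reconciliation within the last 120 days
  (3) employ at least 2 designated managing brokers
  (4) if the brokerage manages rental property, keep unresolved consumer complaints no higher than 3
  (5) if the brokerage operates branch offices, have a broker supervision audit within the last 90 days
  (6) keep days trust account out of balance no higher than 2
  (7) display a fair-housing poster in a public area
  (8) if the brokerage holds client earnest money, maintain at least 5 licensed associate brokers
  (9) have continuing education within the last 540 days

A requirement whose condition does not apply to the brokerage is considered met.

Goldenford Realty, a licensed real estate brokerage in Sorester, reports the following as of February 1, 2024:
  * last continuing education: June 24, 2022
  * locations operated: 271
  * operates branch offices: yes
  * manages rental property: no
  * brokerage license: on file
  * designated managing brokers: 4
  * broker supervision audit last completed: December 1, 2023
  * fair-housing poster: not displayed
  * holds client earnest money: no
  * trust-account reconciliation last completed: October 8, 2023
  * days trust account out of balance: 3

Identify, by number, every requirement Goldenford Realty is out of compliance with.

1. brokerage license present → met
2. trust-account reconciliation 116 days ago vs limit 120 → met
3. designated managing brokers 4 ≥ 2 → met
4. condition 'manages rental property' does not hold → requirement n/a → met
5. condition 'operates branch offices' holds; broker supervision audit 62 days ago vs limit 90 → met
6. days trust account out of balance 3 > 2 → not met
7. fair-housing poster absent → not met
8. condition 'holds client earnest money' does not hold → requirement n/a → met
9. continuing education 587 days ago vs limit 540 → not met
Not met: 6, 7, 9

6, 7, 9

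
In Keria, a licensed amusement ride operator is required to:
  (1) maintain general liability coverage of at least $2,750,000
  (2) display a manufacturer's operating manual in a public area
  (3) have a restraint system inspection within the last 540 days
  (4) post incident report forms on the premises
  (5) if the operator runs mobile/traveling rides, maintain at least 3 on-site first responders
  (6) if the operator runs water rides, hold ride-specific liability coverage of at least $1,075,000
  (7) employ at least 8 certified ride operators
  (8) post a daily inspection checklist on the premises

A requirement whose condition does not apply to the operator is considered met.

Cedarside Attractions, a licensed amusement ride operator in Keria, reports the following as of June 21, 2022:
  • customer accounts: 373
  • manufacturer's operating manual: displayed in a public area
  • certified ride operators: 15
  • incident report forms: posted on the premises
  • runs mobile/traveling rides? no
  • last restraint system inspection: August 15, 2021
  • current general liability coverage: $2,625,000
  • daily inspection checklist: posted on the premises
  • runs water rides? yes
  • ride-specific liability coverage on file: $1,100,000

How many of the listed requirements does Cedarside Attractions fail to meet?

1. general liability coverage $2,625,000 < $2,750,000 → not met
2. manufacturer's operating manual present → met
3. restraint system inspection 310 days ago vs limit 540 → met
4. incident report forms present → met
5. condition 'runs mobile/traveling rides' does not hold → requirement n/a → met
6. condition 'runs water rides' holds; ride-specific liability coverage $1,100,000 ≥ $1,075,000 → met
7. certified ride operators 15 ≥ 8 → met
8. daily inspection checklist present → met
Not met: 1 of 8

1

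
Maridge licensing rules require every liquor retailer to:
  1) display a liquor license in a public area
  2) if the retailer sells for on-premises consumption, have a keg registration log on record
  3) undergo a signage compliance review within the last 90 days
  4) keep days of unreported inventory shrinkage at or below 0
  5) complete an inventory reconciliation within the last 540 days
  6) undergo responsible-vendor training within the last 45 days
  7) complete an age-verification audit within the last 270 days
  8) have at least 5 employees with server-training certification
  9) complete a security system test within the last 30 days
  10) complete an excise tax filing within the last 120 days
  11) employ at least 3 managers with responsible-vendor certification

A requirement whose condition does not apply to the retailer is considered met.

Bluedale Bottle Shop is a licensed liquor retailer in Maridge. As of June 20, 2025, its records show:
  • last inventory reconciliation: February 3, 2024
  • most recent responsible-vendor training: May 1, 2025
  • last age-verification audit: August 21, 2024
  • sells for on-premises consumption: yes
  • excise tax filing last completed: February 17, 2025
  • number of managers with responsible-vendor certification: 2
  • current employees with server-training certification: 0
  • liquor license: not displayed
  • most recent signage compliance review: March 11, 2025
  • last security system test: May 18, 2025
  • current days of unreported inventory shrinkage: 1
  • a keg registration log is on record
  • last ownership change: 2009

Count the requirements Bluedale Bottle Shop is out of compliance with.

1. liquor license absent → not met
2. condition 'sells for on-premises consumption' holds; keg registration log present → met
3. signage compliance review 101 days ago vs limit 90 → not met
4. days of unreported inventory shrinkage 1 > 0 → not met
5. inventory reconciliation 503 days ago vs limit 540 → met
6. responsible-vendor training 50 days ago vs limit 45 → not met
7. age-verification audit 303 days ago vs limit 270 → not met
8. employees with server-training certification 0 < 5 → not met
9. security system test 33 days ago vs limit 30 → not met
10. excise tax filing 123 days ago vs limit 120 → not met
11. managers with responsible-vendor certification 2 < 3 → not met
Not met: 9 of 11

9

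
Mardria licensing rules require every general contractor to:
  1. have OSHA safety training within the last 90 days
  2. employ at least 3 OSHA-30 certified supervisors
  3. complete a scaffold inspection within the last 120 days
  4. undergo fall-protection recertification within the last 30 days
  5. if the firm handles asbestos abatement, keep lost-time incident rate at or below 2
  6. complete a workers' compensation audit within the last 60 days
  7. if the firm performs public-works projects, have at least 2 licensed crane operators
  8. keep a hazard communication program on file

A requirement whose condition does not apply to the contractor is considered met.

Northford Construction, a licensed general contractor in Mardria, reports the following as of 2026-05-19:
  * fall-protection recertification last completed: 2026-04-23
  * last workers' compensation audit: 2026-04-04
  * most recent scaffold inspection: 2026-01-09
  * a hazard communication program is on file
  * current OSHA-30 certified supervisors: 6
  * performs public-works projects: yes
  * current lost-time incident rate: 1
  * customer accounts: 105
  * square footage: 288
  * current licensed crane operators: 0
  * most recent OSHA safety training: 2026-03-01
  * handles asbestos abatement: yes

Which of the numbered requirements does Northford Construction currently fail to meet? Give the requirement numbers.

1. OSHA safety training 79 days ago vs limit 90 → met
2. OSHA-30 certified supervisors 6 ≥ 3 → met
3. scaffold inspection 130 days ago vs limit 120 → not met
4. fall-protection recertification 26 days ago vs limit 30 → met
5. condition 'handles asbestos abatement' holds; lost-time incident rate 1 ≤ 2 → met
6. workers' compensation audit 45 days ago vs limit 60 → met
7. condition 'performs public-works projects' holds; licensed crane operators 0 < 2 → not met
8. hazard communication program present → met
Not met: 3, 7

3, 7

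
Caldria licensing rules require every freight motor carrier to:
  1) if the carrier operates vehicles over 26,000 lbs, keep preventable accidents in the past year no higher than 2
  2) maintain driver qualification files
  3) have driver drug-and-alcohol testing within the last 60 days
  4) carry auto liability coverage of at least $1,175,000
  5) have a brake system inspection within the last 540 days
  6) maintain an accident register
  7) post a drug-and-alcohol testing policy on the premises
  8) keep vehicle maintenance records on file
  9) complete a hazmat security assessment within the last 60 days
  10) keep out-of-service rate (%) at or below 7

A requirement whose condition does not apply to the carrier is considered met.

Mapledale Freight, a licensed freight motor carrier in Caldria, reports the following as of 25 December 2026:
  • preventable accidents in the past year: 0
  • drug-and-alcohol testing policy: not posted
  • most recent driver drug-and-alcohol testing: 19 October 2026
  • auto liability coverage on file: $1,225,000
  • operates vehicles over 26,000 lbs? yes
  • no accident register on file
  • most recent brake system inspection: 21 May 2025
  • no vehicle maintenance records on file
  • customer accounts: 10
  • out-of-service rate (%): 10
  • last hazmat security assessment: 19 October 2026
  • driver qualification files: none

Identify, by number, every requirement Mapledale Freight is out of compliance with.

2, 3, 5, 6, 7, 8, 9, 10

1. condition 'operates vehicles over 26,000 lbs' holds; preventable accidents in the past year 0 ≤ 2 → met
2. driver qualification files absent → not met
3. driver drug-and-alcohol testing 67 days ago vs limit 60 → not met
4. auto liability coverage $1,225,000 ≥ $1,175,000 → met
5. brake system inspection 583 days ago vs limit 540 → not met
6. accident register absent → not met
7. drug-and-alcohol testing policy absent → not met
8. vehicle maintenance records absent → not met
9. hazmat security assessment 67 days ago vs limit 60 → not met
10. out-of-service rate (%) 10 > 7 → not met
Not met: 2, 3, 5, 6, 7, 8, 9, 10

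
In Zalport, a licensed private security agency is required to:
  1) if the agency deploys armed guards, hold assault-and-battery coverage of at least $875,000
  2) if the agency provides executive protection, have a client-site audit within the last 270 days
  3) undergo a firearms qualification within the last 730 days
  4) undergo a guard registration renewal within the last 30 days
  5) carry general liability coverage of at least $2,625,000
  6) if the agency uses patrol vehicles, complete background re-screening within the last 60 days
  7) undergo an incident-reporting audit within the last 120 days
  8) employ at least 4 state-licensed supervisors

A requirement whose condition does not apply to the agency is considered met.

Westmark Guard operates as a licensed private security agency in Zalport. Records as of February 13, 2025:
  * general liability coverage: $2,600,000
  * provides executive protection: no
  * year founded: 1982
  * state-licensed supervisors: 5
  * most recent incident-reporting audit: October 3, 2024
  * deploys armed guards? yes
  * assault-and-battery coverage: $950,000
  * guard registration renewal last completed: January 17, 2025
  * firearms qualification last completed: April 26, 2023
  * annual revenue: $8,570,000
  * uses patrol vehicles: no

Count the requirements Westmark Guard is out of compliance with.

1. condition 'deploys armed guards' holds; assault-and-battery coverage $950,000 ≥ $875,000 → met
2. condition 'provides executive protection' does not hold → requirement n/a → met
3. firearms qualification 659 days ago vs limit 730 → met
4. guard registration renewal 27 days ago vs limit 30 → met
5. general liability coverage $2,600,000 < $2,625,000 → not met
6. condition 'uses patrol vehicles' does not hold → requirement n/a → met
7. incident-reporting audit 133 days ago vs limit 120 → not met
8. state-licensed supervisors 5 ≥ 4 → met
Not met: 2 of 8

2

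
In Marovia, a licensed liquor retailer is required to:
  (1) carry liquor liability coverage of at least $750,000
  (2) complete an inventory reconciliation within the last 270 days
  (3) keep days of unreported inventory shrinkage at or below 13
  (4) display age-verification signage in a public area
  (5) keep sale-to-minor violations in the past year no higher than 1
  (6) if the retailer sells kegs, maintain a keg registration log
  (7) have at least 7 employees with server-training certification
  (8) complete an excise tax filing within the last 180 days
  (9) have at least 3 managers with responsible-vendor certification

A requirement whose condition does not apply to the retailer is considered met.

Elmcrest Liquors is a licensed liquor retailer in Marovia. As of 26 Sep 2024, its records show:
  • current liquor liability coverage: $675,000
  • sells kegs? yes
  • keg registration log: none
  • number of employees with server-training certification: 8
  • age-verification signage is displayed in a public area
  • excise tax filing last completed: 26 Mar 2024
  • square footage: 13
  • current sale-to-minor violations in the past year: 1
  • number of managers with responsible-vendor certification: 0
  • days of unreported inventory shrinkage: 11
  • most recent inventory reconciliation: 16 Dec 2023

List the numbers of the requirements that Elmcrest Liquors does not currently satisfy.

1, 2, 6, 8, 9

1. liquor liability coverage $675,000 < $750,000 → not met
2. inventory reconciliation 285 days ago vs limit 270 → not met
3. days of unreported inventory shrinkage 11 ≤ 13 → met
4. age-verification signage present → met
5. sale-to-minor violations in the past year 1 ≤ 1 → met
6. condition 'sells kegs' holds; keg registration log absent → not met
7. employees with server-training certification 8 ≥ 7 → met
8. excise tax filing 184 days ago vs limit 180 → not met
9. managers with responsible-vendor certification 0 < 3 → not met
Not met: 1, 2, 6, 8, 9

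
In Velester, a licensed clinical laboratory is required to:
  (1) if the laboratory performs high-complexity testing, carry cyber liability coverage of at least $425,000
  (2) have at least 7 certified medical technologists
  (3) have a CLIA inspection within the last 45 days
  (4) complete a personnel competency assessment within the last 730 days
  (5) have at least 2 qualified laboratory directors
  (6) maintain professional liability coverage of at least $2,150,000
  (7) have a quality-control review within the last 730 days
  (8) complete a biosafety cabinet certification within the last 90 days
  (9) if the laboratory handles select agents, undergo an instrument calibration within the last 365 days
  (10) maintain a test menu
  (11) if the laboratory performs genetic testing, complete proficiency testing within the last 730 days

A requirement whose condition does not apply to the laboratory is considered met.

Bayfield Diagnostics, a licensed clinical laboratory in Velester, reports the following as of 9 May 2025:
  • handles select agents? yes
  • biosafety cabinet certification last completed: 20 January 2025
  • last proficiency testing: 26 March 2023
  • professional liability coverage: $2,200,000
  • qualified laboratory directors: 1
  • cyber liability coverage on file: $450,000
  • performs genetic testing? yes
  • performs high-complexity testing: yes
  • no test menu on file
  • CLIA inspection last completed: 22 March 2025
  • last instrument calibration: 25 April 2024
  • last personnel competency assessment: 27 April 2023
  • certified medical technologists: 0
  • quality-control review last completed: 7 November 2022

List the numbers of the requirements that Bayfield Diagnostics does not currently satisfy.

2, 3, 4, 5, 7, 8, 9, 10, 11

1. condition 'performs high-complexity testing' holds; cyber liability coverage $450,000 ≥ $425,000 → met
2. certified medical technologists 0 < 7 → not met
3. CLIA inspection 48 days ago vs limit 45 → not met
4. personnel competency assessment 743 days ago vs limit 730 → not met
5. qualified laboratory directors 1 < 2 → not met
6. professional liability coverage $2,200,000 ≥ $2,150,000 → met
7. quality-control review 914 days ago vs limit 730 → not met
8. biosafety cabinet certification 109 days ago vs limit 90 → not met
9. condition 'handles select agents' holds; instrument calibration 379 days ago vs limit 365 → not met
10. test menu absent → not met
11. condition 'performs genetic testing' holds; proficiency testing 775 days ago vs limit 730 → not met
Not met: 2, 3, 4, 5, 7, 8, 9, 10, 11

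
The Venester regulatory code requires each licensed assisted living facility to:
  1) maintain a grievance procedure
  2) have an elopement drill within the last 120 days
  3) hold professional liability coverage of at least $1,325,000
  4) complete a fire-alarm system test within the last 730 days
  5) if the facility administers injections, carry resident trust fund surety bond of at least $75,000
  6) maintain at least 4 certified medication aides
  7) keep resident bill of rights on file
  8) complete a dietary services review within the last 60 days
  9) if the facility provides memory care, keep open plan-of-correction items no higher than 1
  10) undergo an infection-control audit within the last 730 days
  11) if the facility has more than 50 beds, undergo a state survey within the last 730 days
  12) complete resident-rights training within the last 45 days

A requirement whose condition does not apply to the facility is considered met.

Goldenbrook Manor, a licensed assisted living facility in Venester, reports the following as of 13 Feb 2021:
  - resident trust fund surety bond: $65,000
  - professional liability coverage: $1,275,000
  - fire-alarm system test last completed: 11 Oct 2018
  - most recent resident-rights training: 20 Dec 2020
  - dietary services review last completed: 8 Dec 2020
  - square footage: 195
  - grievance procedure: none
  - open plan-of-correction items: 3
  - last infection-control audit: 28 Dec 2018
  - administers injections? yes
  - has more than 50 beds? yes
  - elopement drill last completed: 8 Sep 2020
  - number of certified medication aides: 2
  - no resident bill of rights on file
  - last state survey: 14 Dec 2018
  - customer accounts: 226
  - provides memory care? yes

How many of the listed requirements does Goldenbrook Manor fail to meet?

12

1. grievance procedure absent → not met
2. elopement drill 158 days ago vs limit 120 → not met
3. professional liability coverage $1,275,000 < $1,325,000 → not met
4. fire-alarm system test 856 days ago vs limit 730 → not met
5. condition 'administers injections' holds; resident trust fund surety bond $65,000 < $75,000 → not met
6. certified medication aides 2 < 4 → not met
7. resident bill of rights absent → not met
8. dietary services review 67 days ago vs limit 60 → not met
9. condition 'provides memory care' holds; open plan-of-correction items 3 > 1 → not met
10. infection-control audit 778 days ago vs limit 730 → not met
11. condition 'has more than 50 beds' holds; state survey 792 days ago vs limit 730 → not met
12. resident-rights training 55 days ago vs limit 45 → not met
Not met: 12 of 12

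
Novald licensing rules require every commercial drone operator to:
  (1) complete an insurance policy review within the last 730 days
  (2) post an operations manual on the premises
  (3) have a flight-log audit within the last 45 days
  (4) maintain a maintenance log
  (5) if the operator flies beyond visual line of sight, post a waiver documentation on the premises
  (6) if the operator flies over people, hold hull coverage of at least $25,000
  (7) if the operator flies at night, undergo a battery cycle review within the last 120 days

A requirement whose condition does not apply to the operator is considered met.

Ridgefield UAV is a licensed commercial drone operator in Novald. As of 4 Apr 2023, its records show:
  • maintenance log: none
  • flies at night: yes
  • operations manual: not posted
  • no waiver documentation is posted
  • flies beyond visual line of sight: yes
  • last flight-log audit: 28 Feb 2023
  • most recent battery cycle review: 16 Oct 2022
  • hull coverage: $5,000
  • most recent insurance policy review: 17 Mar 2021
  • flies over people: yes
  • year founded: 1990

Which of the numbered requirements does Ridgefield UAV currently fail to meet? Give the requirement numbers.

1, 2, 4, 5, 6, 7

1. insurance policy review 748 days ago vs limit 730 → not met
2. operations manual absent → not met
3. flight-log audit 35 days ago vs limit 45 → met
4. maintenance log absent → not met
5. condition 'flies beyond visual line of sight' holds; waiver documentation absent → not met
6. condition 'flies over people' holds; hull coverage $5,000 < $25,000 → not met
7. condition 'flies at night' holds; battery cycle review 170 days ago vs limit 120 → not met
Not met: 1, 2, 4, 5, 6, 7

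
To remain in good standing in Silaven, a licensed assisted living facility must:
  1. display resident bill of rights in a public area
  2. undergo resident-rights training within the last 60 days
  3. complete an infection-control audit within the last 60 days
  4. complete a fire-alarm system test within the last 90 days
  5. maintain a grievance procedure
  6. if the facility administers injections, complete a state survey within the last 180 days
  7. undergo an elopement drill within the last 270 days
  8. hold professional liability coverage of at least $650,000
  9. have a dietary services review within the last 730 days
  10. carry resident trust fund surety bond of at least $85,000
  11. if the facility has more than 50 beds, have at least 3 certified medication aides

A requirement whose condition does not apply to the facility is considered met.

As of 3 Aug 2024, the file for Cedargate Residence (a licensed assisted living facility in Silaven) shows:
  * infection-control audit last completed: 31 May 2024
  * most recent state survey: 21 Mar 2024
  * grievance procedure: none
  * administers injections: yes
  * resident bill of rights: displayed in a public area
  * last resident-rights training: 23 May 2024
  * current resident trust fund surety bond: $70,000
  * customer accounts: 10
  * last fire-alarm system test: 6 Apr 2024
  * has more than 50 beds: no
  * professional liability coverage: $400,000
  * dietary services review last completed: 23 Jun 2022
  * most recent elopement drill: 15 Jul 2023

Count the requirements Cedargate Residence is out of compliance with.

8

1. resident bill of rights present → met
2. resident-rights training 72 days ago vs limit 60 → not met
3. infection-control audit 64 days ago vs limit 60 → not met
4. fire-alarm system test 119 days ago vs limit 90 → not met
5. grievance procedure absent → not met
6. condition 'administers injections' holds; state survey 135 days ago vs limit 180 → met
7. elopement drill 385 days ago vs limit 270 → not met
8. professional liability coverage $400,000 < $650,000 → not met
9. dietary services review 772 days ago vs limit 730 → not met
10. resident trust fund surety bond $70,000 < $85,000 → not met
11. condition 'has more than 50 beds' does not hold → requirement n/a → met
Not met: 8 of 11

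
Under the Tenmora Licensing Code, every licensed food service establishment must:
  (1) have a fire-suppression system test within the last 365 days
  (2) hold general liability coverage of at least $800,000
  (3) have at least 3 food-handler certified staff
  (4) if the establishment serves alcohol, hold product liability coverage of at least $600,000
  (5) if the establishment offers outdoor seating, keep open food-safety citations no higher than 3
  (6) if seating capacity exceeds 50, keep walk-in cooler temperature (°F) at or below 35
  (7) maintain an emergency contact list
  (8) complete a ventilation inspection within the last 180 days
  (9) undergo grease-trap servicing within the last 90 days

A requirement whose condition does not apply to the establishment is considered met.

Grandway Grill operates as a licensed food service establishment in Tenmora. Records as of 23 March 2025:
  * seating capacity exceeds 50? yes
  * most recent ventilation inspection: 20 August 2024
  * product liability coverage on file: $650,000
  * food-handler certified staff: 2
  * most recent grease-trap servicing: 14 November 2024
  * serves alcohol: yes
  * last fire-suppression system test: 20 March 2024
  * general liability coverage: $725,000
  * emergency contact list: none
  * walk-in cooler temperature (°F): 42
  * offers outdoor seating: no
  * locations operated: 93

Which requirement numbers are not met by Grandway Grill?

1, 2, 3, 6, 7, 8, 9

1. fire-suppression system test 368 days ago vs limit 365 → not met
2. general liability coverage $725,000 < $800,000 → not met
3. food-handler certified staff 2 < 3 → not met
4. condition 'serves alcohol' holds; product liability coverage $650,000 ≥ $600,000 → met
5. condition 'offers outdoor seating' does not hold → requirement n/a → met
6. condition 'seating capacity exceeds 50' holds; walk-in cooler temperature (°F) 42 > 35 → not met
7. emergency contact list absent → not met
8. ventilation inspection 215 days ago vs limit 180 → not met
9. grease-trap servicing 129 days ago vs limit 90 → not met
Not met: 1, 2, 3, 6, 7, 8, 9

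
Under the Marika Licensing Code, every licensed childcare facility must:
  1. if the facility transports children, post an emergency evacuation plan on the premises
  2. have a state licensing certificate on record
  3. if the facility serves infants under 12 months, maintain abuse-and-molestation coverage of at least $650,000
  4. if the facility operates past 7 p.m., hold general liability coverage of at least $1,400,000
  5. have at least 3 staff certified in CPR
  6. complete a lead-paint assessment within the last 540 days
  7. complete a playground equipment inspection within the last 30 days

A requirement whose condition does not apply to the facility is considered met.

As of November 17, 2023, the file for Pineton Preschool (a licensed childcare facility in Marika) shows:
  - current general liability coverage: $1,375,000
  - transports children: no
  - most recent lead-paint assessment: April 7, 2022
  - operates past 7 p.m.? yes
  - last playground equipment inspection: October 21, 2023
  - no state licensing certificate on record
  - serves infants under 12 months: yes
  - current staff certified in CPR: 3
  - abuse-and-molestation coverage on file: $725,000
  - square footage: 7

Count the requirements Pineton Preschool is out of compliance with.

1. condition 'transports children' does not hold → requirement n/a → met
2. state licensing certificate absent → not met
3. condition 'serves infants under 12 months' holds; abuse-and-molestation coverage $725,000 ≥ $650,000 → met
4. condition 'operates past 7 p.m.' holds; general liability coverage $1,375,000 < $1,400,000 → not met
5. staff certified in CPR 3 ≥ 3 → met
6. lead-paint assessment 589 days ago vs limit 540 → not met
7. playground equipment inspection 27 days ago vs limit 30 → met
Not met: 3 of 7

3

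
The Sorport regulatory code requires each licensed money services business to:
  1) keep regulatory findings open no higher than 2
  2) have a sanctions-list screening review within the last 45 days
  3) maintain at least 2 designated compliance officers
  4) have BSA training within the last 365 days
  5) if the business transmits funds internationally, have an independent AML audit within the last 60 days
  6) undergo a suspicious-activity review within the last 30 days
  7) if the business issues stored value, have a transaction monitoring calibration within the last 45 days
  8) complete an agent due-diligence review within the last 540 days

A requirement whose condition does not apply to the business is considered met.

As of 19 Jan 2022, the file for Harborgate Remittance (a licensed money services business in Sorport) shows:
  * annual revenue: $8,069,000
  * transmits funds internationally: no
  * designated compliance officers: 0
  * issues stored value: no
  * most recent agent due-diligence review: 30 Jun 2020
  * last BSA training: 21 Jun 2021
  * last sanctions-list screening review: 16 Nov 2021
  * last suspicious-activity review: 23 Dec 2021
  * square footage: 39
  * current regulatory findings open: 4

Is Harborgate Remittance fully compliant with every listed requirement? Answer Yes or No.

1. regulatory findings open 4 > 2 → not met
2. sanctions-list screening review 64 days ago vs limit 45 → not met
3. designated compliance officers 0 < 2 → not met
4. BSA training 212 days ago vs limit 365 → met
5. condition 'transmits funds internationally' does not hold → requirement n/a → met
6. suspicious-activity review 27 days ago vs limit 30 → met
7. condition 'issues stored value' does not hold → requirement n/a → met
8. agent due-diligence review 568 days ago vs limit 540 → not met
Not met: 1, 2, 3, 8

No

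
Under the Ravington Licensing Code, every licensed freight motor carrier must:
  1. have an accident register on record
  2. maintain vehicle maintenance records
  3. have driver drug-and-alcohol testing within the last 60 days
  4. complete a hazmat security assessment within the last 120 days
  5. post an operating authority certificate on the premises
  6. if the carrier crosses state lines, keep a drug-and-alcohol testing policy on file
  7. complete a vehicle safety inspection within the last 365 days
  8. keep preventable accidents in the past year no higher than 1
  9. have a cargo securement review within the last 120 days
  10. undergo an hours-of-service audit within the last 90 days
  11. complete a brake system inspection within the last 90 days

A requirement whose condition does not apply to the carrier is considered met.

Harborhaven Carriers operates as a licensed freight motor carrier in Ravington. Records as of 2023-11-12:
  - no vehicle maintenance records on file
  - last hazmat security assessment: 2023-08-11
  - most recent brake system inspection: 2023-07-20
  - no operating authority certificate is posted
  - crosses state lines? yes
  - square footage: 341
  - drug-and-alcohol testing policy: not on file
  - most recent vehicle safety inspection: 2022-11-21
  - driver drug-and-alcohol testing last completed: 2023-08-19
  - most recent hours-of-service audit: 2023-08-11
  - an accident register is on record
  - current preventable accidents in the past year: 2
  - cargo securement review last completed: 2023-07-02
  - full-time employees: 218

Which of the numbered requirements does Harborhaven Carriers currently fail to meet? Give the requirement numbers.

2, 3, 5, 6, 8, 9, 10, 11

1. accident register present → met
2. vehicle maintenance records absent → not met
3. driver drug-and-alcohol testing 85 days ago vs limit 60 → not met
4. hazmat security assessment 93 days ago vs limit 120 → met
5. operating authority certificate absent → not met
6. condition 'crosses state lines' holds; drug-and-alcohol testing policy absent → not met
7. vehicle safety inspection 356 days ago vs limit 365 → met
8. preventable accidents in the past year 2 > 1 → not met
9. cargo securement review 133 days ago vs limit 120 → not met
10. hours-of-service audit 93 days ago vs limit 90 → not met
11. brake system inspection 115 days ago vs limit 90 → not met
Not met: 2, 3, 5, 6, 8, 9, 10, 11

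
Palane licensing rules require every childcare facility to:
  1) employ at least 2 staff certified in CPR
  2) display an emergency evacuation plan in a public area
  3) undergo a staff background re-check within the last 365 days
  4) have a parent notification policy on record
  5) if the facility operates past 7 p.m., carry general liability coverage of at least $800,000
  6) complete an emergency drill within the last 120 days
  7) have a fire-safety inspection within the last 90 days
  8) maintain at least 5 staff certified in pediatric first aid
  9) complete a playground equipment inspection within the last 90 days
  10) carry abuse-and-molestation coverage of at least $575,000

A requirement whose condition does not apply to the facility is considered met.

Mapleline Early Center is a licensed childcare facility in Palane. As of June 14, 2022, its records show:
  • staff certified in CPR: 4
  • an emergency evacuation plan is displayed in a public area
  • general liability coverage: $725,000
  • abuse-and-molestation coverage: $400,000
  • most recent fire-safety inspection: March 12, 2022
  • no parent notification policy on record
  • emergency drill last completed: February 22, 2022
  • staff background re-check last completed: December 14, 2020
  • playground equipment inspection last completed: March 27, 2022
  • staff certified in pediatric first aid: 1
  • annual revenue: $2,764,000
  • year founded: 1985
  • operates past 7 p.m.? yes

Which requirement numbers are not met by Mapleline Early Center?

1. staff certified in CPR 4 ≥ 2 → met
2. emergency evacuation plan present → met
3. staff background re-check 547 days ago vs limit 365 → not met
4. parent notification policy absent → not met
5. condition 'operates past 7 p.m.' holds; general liability coverage $725,000 < $800,000 → not met
6. emergency drill 112 days ago vs limit 120 → met
7. fire-safety inspection 94 days ago vs limit 90 → not met
8. staff certified in pediatric first aid 1 < 5 → not met
9. playground equipment inspection 79 days ago vs limit 90 → met
10. abuse-and-molestation coverage $400,000 < $575,000 → not met
Not met: 3, 4, 5, 7, 8, 10

3, 4, 5, 7, 8, 10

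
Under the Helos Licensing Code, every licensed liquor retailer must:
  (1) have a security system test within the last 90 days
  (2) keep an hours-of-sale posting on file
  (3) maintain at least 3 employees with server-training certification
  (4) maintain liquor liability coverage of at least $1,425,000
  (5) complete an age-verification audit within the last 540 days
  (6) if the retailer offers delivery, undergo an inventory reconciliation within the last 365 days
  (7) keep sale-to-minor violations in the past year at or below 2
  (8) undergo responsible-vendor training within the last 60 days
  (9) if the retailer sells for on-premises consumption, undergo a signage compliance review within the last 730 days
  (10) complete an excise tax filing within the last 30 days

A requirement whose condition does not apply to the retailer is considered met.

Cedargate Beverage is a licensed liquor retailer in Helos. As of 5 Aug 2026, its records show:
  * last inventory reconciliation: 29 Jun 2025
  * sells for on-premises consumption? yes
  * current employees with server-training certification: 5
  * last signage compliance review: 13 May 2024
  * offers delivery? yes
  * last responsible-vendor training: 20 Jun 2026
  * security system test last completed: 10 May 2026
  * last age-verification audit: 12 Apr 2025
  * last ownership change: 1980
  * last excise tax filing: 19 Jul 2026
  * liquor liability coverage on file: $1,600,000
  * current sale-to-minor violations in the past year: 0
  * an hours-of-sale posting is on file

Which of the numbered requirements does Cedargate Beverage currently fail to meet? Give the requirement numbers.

1. security system test 87 days ago vs limit 90 → met
2. hours-of-sale posting present → met
3. employees with server-training certification 5 ≥ 3 → met
4. liquor liability coverage $1,600,000 ≥ $1,425,000 → met
5. age-verification audit 480 days ago vs limit 540 → met
6. condition 'offers delivery' holds; inventory reconciliation 402 days ago vs limit 365 → not met
7. sale-to-minor violations in the past year 0 ≤ 2 → met
8. responsible-vendor training 46 days ago vs limit 60 → met
9. condition 'sells for on-premises consumption' holds; signage compliance review 814 days ago vs limit 730 → not met
10. excise tax filing 17 days ago vs limit 30 → met
Not met: 6, 9

6, 9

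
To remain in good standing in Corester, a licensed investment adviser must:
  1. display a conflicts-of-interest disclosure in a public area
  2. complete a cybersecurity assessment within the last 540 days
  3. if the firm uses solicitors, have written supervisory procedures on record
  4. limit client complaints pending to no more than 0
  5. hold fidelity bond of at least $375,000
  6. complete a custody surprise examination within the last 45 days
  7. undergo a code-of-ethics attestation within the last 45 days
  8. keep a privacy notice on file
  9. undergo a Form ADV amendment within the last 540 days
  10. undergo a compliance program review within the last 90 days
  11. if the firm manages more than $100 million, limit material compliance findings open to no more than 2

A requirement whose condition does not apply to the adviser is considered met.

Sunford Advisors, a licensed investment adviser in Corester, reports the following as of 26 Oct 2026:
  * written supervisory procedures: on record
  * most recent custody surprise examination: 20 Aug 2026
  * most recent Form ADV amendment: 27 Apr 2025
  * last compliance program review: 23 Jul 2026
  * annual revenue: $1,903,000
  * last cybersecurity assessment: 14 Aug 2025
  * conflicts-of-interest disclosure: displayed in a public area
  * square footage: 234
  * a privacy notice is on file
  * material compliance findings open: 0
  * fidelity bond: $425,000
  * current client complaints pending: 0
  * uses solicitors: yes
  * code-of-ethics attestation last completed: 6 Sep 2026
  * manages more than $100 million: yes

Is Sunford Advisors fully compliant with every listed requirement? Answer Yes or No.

No

1. conflicts-of-interest disclosure present → met
2. cybersecurity assessment 438 days ago vs limit 540 → met
3. condition 'uses solicitors' holds; written supervisory procedures present → met
4. client complaints pending 0 ≤ 0 → met
5. fidelity bond $425,000 ≥ $375,000 → met
6. custody surprise examination 67 days ago vs limit 45 → not met
7. code-of-ethics attestation 50 days ago vs limit 45 → not met
8. privacy notice present → met
9. Form ADV amendment 547 days ago vs limit 540 → not met
10. compliance program review 95 days ago vs limit 90 → not met
11. condition 'manages more than $100 million' holds; material compliance findings open 0 ≤ 2 → met
Not met: 6, 7, 9, 10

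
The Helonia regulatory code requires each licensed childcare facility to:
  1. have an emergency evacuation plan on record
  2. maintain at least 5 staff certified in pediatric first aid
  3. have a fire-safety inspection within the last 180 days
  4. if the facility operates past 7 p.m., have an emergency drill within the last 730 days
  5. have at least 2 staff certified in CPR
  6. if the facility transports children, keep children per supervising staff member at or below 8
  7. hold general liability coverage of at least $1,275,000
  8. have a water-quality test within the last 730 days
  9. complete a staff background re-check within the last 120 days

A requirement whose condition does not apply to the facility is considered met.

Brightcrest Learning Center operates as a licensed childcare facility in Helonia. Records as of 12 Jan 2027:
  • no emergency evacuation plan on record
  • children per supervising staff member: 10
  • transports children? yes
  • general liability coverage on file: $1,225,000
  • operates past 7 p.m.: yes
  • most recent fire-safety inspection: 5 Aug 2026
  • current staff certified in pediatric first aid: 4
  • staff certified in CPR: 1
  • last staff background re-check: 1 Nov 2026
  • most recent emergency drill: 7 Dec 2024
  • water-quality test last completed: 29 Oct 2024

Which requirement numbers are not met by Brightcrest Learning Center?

1, 2, 4, 5, 6, 7, 8

1. emergency evacuation plan absent → not met
2. staff certified in pediatric first aid 4 < 5 → not met
3. fire-safety inspection 160 days ago vs limit 180 → met
4. condition 'operates past 7 p.m.' holds; emergency drill 766 days ago vs limit 730 → not met
5. staff certified in CPR 1 < 2 → not met
6. condition 'transports children' holds; children per supervising staff member 10 > 8 → not met
7. general liability coverage $1,225,000 < $1,275,000 → not met
8. water-quality test 805 days ago vs limit 730 → not met
9. staff background re-check 72 days ago vs limit 120 → met
Not met: 1, 2, 4, 5, 6, 7, 8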